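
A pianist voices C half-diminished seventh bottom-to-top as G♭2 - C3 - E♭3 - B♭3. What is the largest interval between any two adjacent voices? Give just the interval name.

perfect 5th

Adjacent intervals: G♭2→C3 = augmented fourth; C3→E♭3 = minor third; E♭3→B♭3 = perfect fifth.
The largest is E♭3 to B♭3, a perfect fifth (7 semitones).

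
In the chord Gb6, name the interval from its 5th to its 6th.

Gb6: Gb–Bb–Db–Eb.
So we need the interval from Db up to Eb.
From Db to Eb is 2 semitones, exactly the major second.

major second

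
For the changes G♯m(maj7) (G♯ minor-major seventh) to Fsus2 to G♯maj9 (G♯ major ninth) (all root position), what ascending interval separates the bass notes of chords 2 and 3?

The roots are F and G♯.
From F to G♯: 3 semitones over a second = augmented.

augmented second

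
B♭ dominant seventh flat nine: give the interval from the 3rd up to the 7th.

diminished fifth

B♭7b9: B♭ D F A♭ C♭.
That puts D below A♭.
From D to A♭: 6 semitones over a fifth = diminished.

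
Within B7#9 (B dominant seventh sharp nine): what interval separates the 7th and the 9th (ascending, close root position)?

augmented third

Spelling the chord: B, D♯, F♯, A, C𝄪.
7th = A; 9th = C𝄪.
3 letter names make it a third; at 5 semitones (a half step wider than major) the quality is augmented.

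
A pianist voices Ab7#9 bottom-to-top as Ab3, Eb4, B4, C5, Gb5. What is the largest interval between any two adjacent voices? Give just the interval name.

augmented fifth

Adjacent intervals: Ab3→Eb4 = perfect fifth; Eb4→B4 = augmented fifth; B4→C5 = minor second; C5→Gb5 = diminished fifth.
The largest is Eb4 to B4, an augmented fifth (8 semitones).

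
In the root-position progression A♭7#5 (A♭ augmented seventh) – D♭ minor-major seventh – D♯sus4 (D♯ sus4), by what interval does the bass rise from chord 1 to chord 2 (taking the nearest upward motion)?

The roots are A♭ and D♭.
A♭ up to D♭ spans 4 letter names and 5 semitones — a perfect fourth.

perfect fourth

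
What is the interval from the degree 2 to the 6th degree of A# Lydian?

perfect 5th

Spelling A# Lydian: A# B# C## D## E# F## G##.
The degree 2 is B# and the degree 6 is F##.
Counting 5 letters and 7 half steps from B# gives a perfect fifth.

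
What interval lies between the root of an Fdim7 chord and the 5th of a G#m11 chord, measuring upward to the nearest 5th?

augmented sixth

Fdim7 has F as its root, and G#m11 has D# as its 5th.
6 letter names make it a sixth; at 10 semitones (a half step wider than major) the quality is augmented.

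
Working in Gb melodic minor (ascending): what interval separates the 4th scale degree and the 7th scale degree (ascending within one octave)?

Spelling Gb melodic minor (ascending): Gb Ab Bbb Cb Db Eb F.
4th scale degree = Cb; 7th scale degree = F.
4 letter names make it a fourth; at 6 semitones (a half step wider than perfect) the quality is augmented.

augmented 4th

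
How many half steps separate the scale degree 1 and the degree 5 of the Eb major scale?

The scale is Eb F G Ab Bb C D.
Eb up to Bb is a perfect fifth — 7 semitones.

7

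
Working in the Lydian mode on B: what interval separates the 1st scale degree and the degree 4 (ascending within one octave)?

Spelling the Lydian mode on B: B C♯ D♯ E♯ F♯ G♯ A♯.
So we need the interval from B up to E♯.
4 letter names make it a fourth; at 6 semitones (a half step wider than perfect) the quality is augmented.

augmented fourth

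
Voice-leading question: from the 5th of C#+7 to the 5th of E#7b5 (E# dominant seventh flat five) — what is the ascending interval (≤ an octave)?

diminished third

C#+7 has G## as its 5th, and E#7b5 (E# dominant seventh flat five) has B as its 5th.
3 letter names make it a third; at 2 semitones (a whole step narrower than major) the quality is diminished.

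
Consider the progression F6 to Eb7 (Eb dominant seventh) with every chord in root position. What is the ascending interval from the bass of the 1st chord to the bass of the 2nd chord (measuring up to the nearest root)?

The roots are F and Eb.
From F to Eb: 10 semitones over a seventh = minor.

m7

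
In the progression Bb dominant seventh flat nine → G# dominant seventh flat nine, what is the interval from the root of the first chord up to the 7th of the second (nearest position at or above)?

augmented fifth

Bb dominant seventh flat nine has Bb as its root, and G# dominant seventh flat nine has F# as its 7th.
Bb up to F# is 8 semitones, a half step wider than a perfect fifth, so the interval is augmented.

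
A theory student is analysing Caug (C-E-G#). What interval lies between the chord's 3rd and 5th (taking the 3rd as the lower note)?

major 3rd

So we need the interval from E up to G#.
Counting 3 letters and 4 half steps from E gives a major third.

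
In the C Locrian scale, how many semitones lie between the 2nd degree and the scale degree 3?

2

The scale is C Db Eb F Gb Ab Bb.
Db up to Eb is a major second — 2 semitones.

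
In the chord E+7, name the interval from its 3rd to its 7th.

E7#5 (E augmented seventh) is spelled E-G#-B#-D.
3rd = G#; 7th = D.
G# up to D is 6 semitones, a half step narrower than a perfect fifth, so the interval is diminished.
That tritone between 3rd and 7th is what gives the dominant seventh its pull toward resolution.

diminished 5th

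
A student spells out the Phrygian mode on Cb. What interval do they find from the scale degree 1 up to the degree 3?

minor 3rd

The scale runs Cb Dbb Ebb Fb Gb Abb Bbb.
The scale degree 1 is Cb and the 3rd scale degree is Ebb.
From Cb to Ebb: 3 semitones over a third = minor.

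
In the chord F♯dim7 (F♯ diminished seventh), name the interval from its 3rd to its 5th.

The chord tones of F♯dim7 are F♯, A, C, E♭.
That puts A below C.
From A to C: 3 semitones over a third = minor.

minor 3rd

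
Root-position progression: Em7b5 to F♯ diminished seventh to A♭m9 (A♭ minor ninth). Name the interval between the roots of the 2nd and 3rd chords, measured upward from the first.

The roots are F♯ and A♭.
From F♯ to A♭: 2 semitones over a third = diminished.

diminished 3rd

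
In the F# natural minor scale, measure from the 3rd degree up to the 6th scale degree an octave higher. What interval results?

perfect 11th

Spelling the F# natural minor scale: F# G# A B C# D E.
That puts A below D.
Counting 11 letters and 17 half steps from A gives a perfect eleventh.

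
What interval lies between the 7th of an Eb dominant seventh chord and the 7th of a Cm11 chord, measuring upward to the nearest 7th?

Eb dominant seventh has Db as its 7th, and Cm11 has Bb as its 7th.
From Db to Bb is 9 semitones, exactly the major sixth.

major sixth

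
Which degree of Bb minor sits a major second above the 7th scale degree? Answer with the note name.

The scale is Bb C Db Eb F Gb Ab.
The 7th scale degree is Ab; a major second above that is Bb — scale degree 1.

Bb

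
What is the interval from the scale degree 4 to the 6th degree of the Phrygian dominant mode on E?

minor 3rd

Spelling the Phrygian dominant mode on E: E F G♯ A B C D.
Scale degree 4 = A; 6th degree = C.
3 letter names make it a third; at 3 semitones (a half step narrower than major) the quality is minor.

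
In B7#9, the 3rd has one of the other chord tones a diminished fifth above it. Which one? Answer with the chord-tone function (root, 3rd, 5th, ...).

7th

B7#9: B D# F# A C##.
The 3rd is D#. A diminished fifth above D# is A.
A is the chord's 7th.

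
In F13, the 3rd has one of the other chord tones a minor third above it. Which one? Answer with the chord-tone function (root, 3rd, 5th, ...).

F13 is spelled F–A–C–E♭–G–D.
The 3rd is A. A minor third above A is C.
C is the chord's 5th.

5th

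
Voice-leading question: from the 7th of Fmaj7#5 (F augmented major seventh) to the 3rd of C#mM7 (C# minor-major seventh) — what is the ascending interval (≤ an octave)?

perfect unison

The 7th of Fmaj7#5 (F augmented major seventh) is E; the 3rd of C#mM7 (C# minor-major seventh) is E.
E up to E spans 1 letter names and 0 semitones — a perfect unison.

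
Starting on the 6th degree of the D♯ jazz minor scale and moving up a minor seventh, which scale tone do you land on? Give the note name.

A#

The scale is D♯ E♯ F♯ G♯ A♯ B♯ C𝄪.
The 6th degree is B♯; a minor seventh above that is A♯ — scale degree 5.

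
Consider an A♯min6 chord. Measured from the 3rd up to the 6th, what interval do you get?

A4

A♯m6 is spelled A♯ C♯ E♯ F𝄪.
The 3rd is C♯ and the 6th is F𝄪.
From C♯ to F𝄪: 6 semitones over a fourth = augmented.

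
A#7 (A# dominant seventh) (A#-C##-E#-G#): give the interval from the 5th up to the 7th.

minor third

5th = E#; 7th = G#.
E# up to G# is 3 semitones, a half step narrower than a major third, so the interval is minor.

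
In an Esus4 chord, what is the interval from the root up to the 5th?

perfect 5th

Esus4 is spelled E–A–B.
That puts E below B.
Counting 5 letters and 7 half steps from E gives a perfect fifth.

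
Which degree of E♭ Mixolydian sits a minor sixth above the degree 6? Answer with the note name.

The scale is E♭ F G A♭ B♭ C D♭.
The degree 6 is C; a minor sixth above that is A♭ — scale degree 4.

Ab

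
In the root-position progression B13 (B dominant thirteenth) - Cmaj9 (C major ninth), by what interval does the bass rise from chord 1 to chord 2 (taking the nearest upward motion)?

minor second

The roots are B and C.
2 letter names make it a second; at 1 semitone (a half step narrower than major) the quality is minor.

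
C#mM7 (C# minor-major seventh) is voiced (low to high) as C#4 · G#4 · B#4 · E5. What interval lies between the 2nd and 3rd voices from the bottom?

Those voices are G#4 and B#4.
G# up to B# spans 3 letter names and 4 semitones — a major third.

major 3rd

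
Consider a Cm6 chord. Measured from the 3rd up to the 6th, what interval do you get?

A4

Cm6 (C minor sixth) is spelled C Eb G A.
That puts Eb below A.
4 letter names make it a fourth; at 6 semitones (a half step wider than perfect) the quality is augmented.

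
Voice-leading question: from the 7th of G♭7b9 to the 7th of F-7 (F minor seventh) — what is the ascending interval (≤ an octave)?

The 7th of G♭7b9 is F♭; the 7th of F-7 (F minor seventh) is E♭.
From F♭ to E♭ is 11 semitones, exactly the major seventh.

major seventh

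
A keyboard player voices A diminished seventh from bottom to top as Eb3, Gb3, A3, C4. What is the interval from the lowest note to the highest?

M6

The outer voices are Eb3 and C4.
Eb up to C spans 6 letter names and 9 semitones — a major sixth.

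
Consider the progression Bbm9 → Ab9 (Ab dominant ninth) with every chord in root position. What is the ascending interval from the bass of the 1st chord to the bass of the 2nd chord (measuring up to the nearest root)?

minor 7th

The roots are Bb and Ab.
From Bb to Ab: 10 semitones over a seventh = minor.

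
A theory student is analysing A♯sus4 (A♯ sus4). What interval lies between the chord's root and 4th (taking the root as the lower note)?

perfect fourth

A♯sus4 (A♯ sus4): A♯ D♯ E♯.
Root = A♯; 4th = D♯.
From A♯ to D♯ is 5 semitones, exactly the perfect fourth.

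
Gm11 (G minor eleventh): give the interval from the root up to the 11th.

perfect eleventh

Spelling the chord: G, B♭, D, F, A, C.
The root is G and the 11th is C.
G up to C spans 11 letter names and 17 semitones — a perfect eleventh.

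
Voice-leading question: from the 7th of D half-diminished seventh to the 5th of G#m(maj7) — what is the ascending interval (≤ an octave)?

D half-diminished seventh has C as its 7th, and G#m(maj7) has D# as its 5th.
From C to D#: 3 semitones over a second = augmented.

augmented second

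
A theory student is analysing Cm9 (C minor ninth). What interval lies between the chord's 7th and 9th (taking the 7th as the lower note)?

major third

Spelling the chord: C–E♭–G–B♭–D.
So we need the interval from B♭ up to D.
B♭ up to D spans 3 letter names and 4 semitones — a major third.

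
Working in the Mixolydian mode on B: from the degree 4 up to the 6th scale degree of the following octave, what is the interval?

Spelling the Mixolydian mode on B: B C# D# E F# G# A.
Degree 4 = E; 6th degree (up an octave) = G#.
From E to G# is 16 semitones, exactly the major tenth.

major tenth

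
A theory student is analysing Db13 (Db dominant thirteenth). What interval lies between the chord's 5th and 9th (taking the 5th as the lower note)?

The chord tones of Db13 (Db dominant thirteenth) are Db-F-Ab-Cb-Eb-Bb.
That puts Ab below Eb.
Ab up to Eb spans 5 letter names and 7 semitones — a perfect fifth.

perfect fifth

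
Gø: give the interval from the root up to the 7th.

Spelling the chord: G-Bb-Db-F.
That puts G below F.
From G to F: 10 semitones over a seventh = minor.

minor 7th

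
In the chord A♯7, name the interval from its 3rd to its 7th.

The chord tones of A♯7 (A♯ dominant seventh) are A♯ C𝄪 E♯ G♯.
So we need the interval from C𝄪 up to G♯.
C𝄪 up to G♯ is 6 semitones, a half step narrower than a perfect fifth, so the interval is diminished.

diminished fifth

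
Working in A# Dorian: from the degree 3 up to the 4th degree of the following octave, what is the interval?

A# dorian: A# B# C# D# E# F## G#.
Degree 3 = C#; 4th scale degree (up an octave) = D#.
C# up to D# spans 9 letter names and 14 semitones — a major ninth.

major ninth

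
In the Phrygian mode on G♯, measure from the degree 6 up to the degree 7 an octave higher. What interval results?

major ninth

Spelling the Phrygian mode on G♯: G♯ A B C♯ D♯ E F♯.
The degree 6 is E and the degree 7 (up an octave) is F♯.
Counting 9 letters and 14 half steps from E gives a major ninth.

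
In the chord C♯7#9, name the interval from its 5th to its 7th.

C♯ dominant seventh sharp nine: C♯ E♯ G♯ B D𝄪.
5th = G♯; 7th = B.
From G♯ to B: 3 semitones over a third = minor.

m3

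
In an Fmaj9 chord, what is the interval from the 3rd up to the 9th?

minor seventh

Spelling the chord: F A C E G.
That puts A below G.
From A to G: 10 semitones over a seventh = minor.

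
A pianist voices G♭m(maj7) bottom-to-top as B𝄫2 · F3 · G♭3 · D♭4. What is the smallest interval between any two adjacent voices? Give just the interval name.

Adjacent intervals: B𝄫2→F3 = augmented fifth; F3→G♭3 = minor second; G♭3→D♭4 = perfect fifth.
The smallest is F3 to G♭3, a minor second (1 semitone).

m2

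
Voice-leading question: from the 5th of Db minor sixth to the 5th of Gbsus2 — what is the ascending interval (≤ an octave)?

The 5th of Db minor sixth is Ab; the 5th of Gbsus2 is Db.
Counting 4 letters and 5 half steps from Ab gives a perfect fourth.

perfect fourth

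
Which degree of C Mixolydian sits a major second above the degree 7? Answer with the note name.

The scale is C D E F G A B♭.
The degree 7 is B♭; a major second above that is C — scale degree 1.

C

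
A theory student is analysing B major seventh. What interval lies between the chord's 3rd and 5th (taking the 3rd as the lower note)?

BΔ7 is spelled B, D#, F#, A#.
3rd = D#; 5th = F#.
From D# to F#: 3 semitones over a third = minor.

minor 3rd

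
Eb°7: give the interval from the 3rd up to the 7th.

d5

Eb diminished seventh is spelled Eb Gb Bbb Dbb.
That puts Gb below Dbb.
5 letter names make it a fifth; at 6 semitones (a half step narrower than perfect) the quality is diminished.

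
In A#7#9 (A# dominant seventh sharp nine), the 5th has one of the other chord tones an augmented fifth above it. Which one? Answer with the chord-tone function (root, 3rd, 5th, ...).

9th

A#7#9 (A# dominant seventh sharp nine): A#-C##-E#-G#-B##.
The 5th is E#. An augmented fifth above E# is B##.
B## is the chord's 9th.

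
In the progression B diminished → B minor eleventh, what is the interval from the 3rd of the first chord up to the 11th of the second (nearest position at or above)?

major 2nd

B diminished has D as its 3rd, and B minor eleventh has E as its 11th.
From D to E is 2 semitones, exactly the major second.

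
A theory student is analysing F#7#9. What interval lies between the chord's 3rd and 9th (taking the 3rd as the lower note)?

F#7#9: F#-A#-C#-E-G##.
The 3rd is A# and the 9th is G##.
A# up to G## spans 7 letter names and 11 semitones — a major seventh.

M7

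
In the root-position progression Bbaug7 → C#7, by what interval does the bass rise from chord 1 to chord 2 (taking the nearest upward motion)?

The roots are Bb and C#.
Bb up to C# is 3 semitones, a half step wider than a major second, so the interval is augmented.

augmented 2nd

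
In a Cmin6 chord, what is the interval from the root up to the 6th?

The chord tones of Cm6 are C Eb G A.
Root = C; 6th = A.
Counting 6 letters and 9 half steps from C gives a major sixth.

major 6th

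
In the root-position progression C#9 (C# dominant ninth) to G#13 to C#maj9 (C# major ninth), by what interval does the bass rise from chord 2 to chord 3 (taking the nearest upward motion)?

perfect fourth

The roots are G# and C#.
Counting 4 letters and 5 half steps from G# gives a perfect fourth.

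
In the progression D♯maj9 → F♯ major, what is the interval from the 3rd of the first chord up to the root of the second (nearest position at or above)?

d8

The 3rd of D♯maj9 is F𝄪; the root of F♯ major is F♯.
F𝄪 up to F♯ is 11 semitones, a half step narrower than a perfect octave, so the interval is diminished.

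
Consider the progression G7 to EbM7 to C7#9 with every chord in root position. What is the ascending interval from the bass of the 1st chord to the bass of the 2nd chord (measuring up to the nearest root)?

minor sixth

The roots are G and Eb.
From G to Eb: 8 semitones over a sixth = minor.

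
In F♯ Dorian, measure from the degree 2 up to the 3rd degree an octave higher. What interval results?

Spelling F♯ Dorian: F♯ G♯ A B C♯ D♯ E.
Degree 2 = G♯; degree 3 (up an octave) = A.
From G♯ to A: 13 semitones over a ninth = minor.

minor 9th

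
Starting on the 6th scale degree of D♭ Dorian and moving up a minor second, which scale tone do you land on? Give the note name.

Cb

The scale is D♭ E♭ F♭ G♭ A♭ B♭ C♭.
The 6th scale degree is B♭; a minor second above that is C♭ — scale degree 7.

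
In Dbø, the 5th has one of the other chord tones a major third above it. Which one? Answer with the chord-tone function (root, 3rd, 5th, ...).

7th

Dbm7b5 is spelled Db–Fb–Abb–Cb.
The 5th is Abb. A major third above Abb is Cb.
Cb is the chord's 7th.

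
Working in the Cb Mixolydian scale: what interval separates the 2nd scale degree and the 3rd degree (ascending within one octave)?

major second

Spelling the Cb Mixolydian scale: Cb Db Eb Fb Gb Ab Bbb.
The 2nd scale degree is Db and the 3rd degree is Eb.
From Db to Eb is 2 semitones, exactly the major second.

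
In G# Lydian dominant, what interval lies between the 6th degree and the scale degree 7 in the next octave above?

Spelling G# Lydian dominant: G# A# B# C## D# E# F#.
6th degree = E#; scale degree 7 (up an octave) = F#.
From E# to F#: 13 semitones over a ninth = minor.

minor ninth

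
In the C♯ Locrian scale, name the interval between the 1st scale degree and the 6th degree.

minor sixth

Spelling the C♯ Locrian scale: C♯ D E F♯ G A B.
So we need the interval from C♯ up to A.
6 letter names make it a sixth; at 8 semitones (a half step narrower than major) the quality is minor.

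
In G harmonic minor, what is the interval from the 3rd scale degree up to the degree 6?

G harmonic minor: G A Bb C D Eb F#.
3rd scale degree = Bb; 6th scale degree = Eb.
From Bb to Eb is 5 semitones, exactly the perfect fourth.

perfect fourth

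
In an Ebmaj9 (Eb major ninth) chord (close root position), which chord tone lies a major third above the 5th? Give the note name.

Spelling the chord: Eb G Bb D F.
The 5th is Bb. A major third above Bb is D.
D is the chord's 7th.

D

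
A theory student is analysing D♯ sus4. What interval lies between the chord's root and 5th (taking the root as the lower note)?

D♯ sus4: D♯-G♯-A♯.
That puts D♯ below A♯.
D♯ up to A♯ spans 5 letter names and 7 semitones — a perfect fifth.

perfect fifth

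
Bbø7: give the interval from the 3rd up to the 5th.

Bbø7 (Bb half-diminished seventh) is spelled Bb–Db–Fb–Ab.
3rd = Db; 5th = Fb.
Db up to Fb is 3 semitones, a half step narrower than a major third, so the interval is minor.

minor third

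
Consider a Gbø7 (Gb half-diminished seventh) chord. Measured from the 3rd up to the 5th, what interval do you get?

minor 3rd

Gbø7 (Gb half-diminished seventh): Gb Bbb Dbb Fb.
The 3rd is Bbb and the 5th is Dbb.
Bbb up to Dbb is 3 semitones, a half step narrower than a major third, so the interval is minor.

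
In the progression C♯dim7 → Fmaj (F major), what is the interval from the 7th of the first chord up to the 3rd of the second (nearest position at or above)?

major seventh

The 7th of C♯dim7 is B♭; the 3rd of Fmaj (F major) is A.
B♭ up to A spans 7 letter names and 11 semitones — a major seventh.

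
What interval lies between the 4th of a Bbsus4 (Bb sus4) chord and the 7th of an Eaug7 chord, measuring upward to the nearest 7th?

major seventh

Bbsus4 (Bb sus4) has Eb as its 4th, and Eaug7 has D as its 7th.
Eb up to D spans 7 letter names and 11 semitones — a major seventh.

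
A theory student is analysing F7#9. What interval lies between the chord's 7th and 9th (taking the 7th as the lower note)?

augmented 3rd

Spelling the chord: F-A-C-E♭-G♯.
The 7th is E♭ and the 9th is G♯.
3 letter names make it a third; at 5 semitones (a half step wider than major) the quality is augmented.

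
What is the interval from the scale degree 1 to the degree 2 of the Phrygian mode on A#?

minor second

Spelling the Phrygian mode on A#: A# B C# D# E# F# G#.
The scale degree 1 is A# and the 2nd degree is B.
A# up to B is 1 semitone, a half step narrower than a major second, so the interval is minor.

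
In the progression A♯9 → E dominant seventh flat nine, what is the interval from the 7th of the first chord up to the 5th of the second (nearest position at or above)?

The 7th of A♯9 is G♯; the 5th of E dominant seventh flat nine is B.
From G♯ to B: 3 semitones over a third = minor.

minor third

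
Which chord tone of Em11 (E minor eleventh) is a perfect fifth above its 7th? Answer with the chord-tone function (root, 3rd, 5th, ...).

The chord tones of Em11 are E-G-B-D-F#-A.
The 7th is D. A perfect fifth above D is A.
A is the chord's 11th.

11th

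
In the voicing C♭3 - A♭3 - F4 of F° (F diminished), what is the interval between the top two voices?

Those voices are A♭3 and F4.
Counting 6 letters and 9 half steps from A♭ gives a major sixth.

major sixth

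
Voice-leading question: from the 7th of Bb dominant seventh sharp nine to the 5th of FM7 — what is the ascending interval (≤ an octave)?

The 7th of Bb dominant seventh sharp nine is Ab; the 5th of FM7 is C.
From Ab to C is 4 semitones, exactly the major third.

major third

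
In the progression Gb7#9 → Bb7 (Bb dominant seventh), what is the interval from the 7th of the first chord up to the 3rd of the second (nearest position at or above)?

augmented 6th

The 7th of Gb7#9 is Fb; the 3rd of Bb7 (Bb dominant seventh) is D.
6 letter names make it a sixth; at 10 semitones (a half step wider than major) the quality is augmented.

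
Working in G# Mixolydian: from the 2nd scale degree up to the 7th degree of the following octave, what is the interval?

The scale runs G# A# B# C# D# E# F#.
So we need the interval from A# up to F#.
13 letter names make it a thirteenth; at 20 semitones (a half step narrower than major) the quality is minor.

minor thirteenth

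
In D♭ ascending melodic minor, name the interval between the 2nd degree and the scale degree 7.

major sixth

D♭ melodic minor: D♭ E♭ F♭ G♭ A♭ B♭ C.
So we need the interval from E♭ up to C.
From E♭ to C is 9 semitones, exactly the major sixth.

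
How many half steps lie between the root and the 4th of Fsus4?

5

F sus4 is spelled F–B♭–C.
F to B♭ is a perfect fourth: 5 semitones.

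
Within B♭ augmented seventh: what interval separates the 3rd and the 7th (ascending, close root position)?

diminished fifth

B♭ augmented seventh: B♭ D F♯ A♭.
3rd = D; 7th = A♭.
5 letter names make it a fifth; at 6 semitones (a half step narrower than perfect) the quality is diminished.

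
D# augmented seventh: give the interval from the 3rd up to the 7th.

diminished fifth

D#aug7: D#-F##-A##-C#.
That puts F## below C#.
F## up to C# is 6 semitones, a half step narrower than a perfect fifth, so the interval is diminished.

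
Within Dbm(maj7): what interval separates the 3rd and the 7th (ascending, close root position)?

augmented 5th

The chord tones of Db minor-major seventh are Db Fb Ab C.
That puts Fb below C.
5 letter names make it a fifth; at 8 semitones (a half step wider than perfect) the quality is augmented.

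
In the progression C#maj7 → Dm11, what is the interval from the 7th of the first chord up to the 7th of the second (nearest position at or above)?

diminished second

C#maj7 has B# as its 7th, and Dm11 has C as its 7th.
2 letter names make it a second; at 0 semitones (a whole step narrower than major) the quality is diminished.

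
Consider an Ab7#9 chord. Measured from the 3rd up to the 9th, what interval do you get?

M7

Ab dominant seventh sharp nine: Ab–C–Eb–Gb–B.
That puts C below B.
Counting 7 letters and 11 half steps from C gives a major seventh.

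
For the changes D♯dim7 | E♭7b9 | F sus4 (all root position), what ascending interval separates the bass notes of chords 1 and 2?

The roots are D♯ and E♭.
From D♯ to E♭: 0 semitones over a second = diminished.

d2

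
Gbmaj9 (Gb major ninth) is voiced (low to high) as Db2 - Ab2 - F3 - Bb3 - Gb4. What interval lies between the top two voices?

minor 6th

Those voices are Bb3 and Gb4.
From Bb to Gb: 8 semitones over a sixth = minor.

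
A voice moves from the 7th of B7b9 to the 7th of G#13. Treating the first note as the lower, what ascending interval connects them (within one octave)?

M6

The 7th of B7b9 is A; the 7th of G#13 is F#.
From A to F# is 9 semitones, exactly the major sixth.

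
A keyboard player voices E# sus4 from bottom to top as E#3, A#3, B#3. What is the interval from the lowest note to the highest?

P5

The outer voices are E#3 and B#3.
Counting 5 letters and 7 half steps from E# gives a perfect fifth.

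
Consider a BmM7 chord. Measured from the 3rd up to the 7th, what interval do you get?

augmented fifth

BmM7 (B minor-major seventh): B, D, F#, A#.
3rd = D; 7th = A#.
From D to A#: 8 semitones over a fifth = augmented.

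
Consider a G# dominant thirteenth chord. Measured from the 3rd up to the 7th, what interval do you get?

G# dominant thirteenth is spelled G# B# D# F# A# E#.
So we need the interval from B# up to F#.
5 letter names make it a fifth; at 6 semitones (a half step narrower than perfect) the quality is diminished.
This 3–7 tritone is the characteristic tension at the heart of the dominant sound.

diminished 5th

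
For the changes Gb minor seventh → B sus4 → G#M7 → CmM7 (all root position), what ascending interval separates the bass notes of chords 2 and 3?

major sixth

The roots are B and G#.
From B to G# is 9 semitones, exactly the major sixth.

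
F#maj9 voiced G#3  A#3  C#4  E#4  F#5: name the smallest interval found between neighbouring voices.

Adjacent intervals: G#3→A#3 = major second; A#3→C#4 = minor third; C#4→E#4 = major third; E#4→F#5 = minor ninth.
The smallest is G#3 to A#3, a major second (2 semitones).

major 2nd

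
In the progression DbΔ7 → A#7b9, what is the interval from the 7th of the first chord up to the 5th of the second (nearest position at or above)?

DbΔ7 has C as its 7th, and A#7b9 has E# as its 5th.
C up to E# is 5 semitones, a half step wider than a major third, so the interval is augmented.

augmented third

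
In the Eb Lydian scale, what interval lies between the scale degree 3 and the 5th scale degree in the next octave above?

minor 10th

Eb lydian: Eb F G A Bb C D.
That puts G below Bb.
G up to Bb is 15 semitones, a half step narrower than a major tenth, so the interval is minor.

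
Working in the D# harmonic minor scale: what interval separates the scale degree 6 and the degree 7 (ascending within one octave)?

The scale runs D# E# F# G# A# B C##.
The scale degree 6 is B and the 7th degree is C##.
2 letter names make it a second; at 3 semitones (a half step wider than major) the quality is augmented.

augmented second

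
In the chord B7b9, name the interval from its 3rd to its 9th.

B7b9: B D# F# A C.
So we need the interval from D# up to C.
From D# to C: 9 semitones over a seventh = diminished.

diminished seventh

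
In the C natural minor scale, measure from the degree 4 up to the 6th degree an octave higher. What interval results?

Spelling the C natural minor scale: C D Eb F G Ab Bb.
The degree 4 is F and the degree 6 (up an octave) is Ab.
10 letter names make it a tenth; at 15 semitones (a half step narrower than major) the quality is minor.

minor 10th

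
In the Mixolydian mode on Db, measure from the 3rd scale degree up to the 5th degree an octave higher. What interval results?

minor 10th

Spelling the Mixolydian mode on Db: Db Eb F Gb Ab Bb Cb.
The 3rd scale degree is F and the 5th scale degree (up an octave) is Ab.
F up to Ab is 15 semitones, a half step narrower than a major tenth, so the interval is minor.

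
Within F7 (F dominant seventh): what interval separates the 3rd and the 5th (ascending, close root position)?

The chord tones of F7 (F dominant seventh) are F-A-C-E♭.
The 3rd is A and the 5th is C.
A up to C is 3 semitones, a half step narrower than a major third, so the interval is minor.

m3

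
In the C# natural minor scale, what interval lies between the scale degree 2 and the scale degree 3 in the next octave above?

m9

C# natural minor: C# D# E F# G# A B.
The scale degree 2 is D# and the 3rd scale degree (up an octave) is E.
D# up to E is 13 semitones, a half step narrower than a major ninth, so the interval is minor.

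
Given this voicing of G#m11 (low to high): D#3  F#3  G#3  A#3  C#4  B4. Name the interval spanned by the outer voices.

The outer voices are D#3 and B4.
13 letter names make it a thirteenth; at 20 semitones (a half step narrower than major) the quality is minor.

minor thirteenth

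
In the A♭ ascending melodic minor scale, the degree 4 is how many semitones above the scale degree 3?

The scale is A♭ B♭ C♭ D♭ E♭ F G.
C♭ up to D♭ is a major second — 2 semitones.

2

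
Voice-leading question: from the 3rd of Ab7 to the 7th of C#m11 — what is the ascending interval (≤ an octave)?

Ab7 has C as its 3rd, and C#m11 has B as its 7th.
From C to B is 11 semitones, exactly the major seventh.

major seventh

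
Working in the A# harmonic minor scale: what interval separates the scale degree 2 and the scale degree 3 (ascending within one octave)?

A# harmonic minor: A# B# C# D# E# F# G##.
The scale degree 2 is B# and the 3rd scale degree is C#.
From B# to C#: 1 semitone over a second = minor.

minor second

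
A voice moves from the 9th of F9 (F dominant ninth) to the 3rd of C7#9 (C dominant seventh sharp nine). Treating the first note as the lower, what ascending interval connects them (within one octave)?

major 6th

F9 (F dominant ninth) has G as its 9th, and C7#9 (C dominant seventh sharp nine) has E as its 3rd.
G up to E spans 6 letter names and 9 semitones — a major sixth.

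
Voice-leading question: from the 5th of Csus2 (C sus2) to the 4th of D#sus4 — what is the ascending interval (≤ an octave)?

The 5th of Csus2 (C sus2) is G; the 4th of D#sus4 is G#.
1 letter names make it a unison; at 1 semitone (a half step wider than perfect) the quality is augmented.

augmented 1st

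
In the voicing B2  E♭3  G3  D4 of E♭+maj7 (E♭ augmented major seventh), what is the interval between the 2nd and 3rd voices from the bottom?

M3

Those voices are E♭3 and G3.
Counting 3 letters and 4 half steps from E♭ gives a major third.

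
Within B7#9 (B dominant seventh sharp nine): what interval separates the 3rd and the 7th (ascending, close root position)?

diminished fifth

B dominant seventh sharp nine: B D♯ F♯ A C𝄪.
That puts D♯ below A.
D♯ up to A is 6 semitones, a half step narrower than a perfect fifth, so the interval is diminished.
That tritone between 3rd and 7th is what gives the dominant seventh its pull toward resolution.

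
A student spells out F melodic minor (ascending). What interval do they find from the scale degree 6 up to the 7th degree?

M2

Spelling F melodic minor (ascending): F G A♭ B♭ C D E.
The scale degree 6 is D and the scale degree 7 is E.
D up to E spans 2 letter names and 2 semitones — a major second.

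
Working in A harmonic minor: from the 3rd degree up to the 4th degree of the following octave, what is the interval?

major 9th

Spelling A harmonic minor: A B C D E F G#.
The 3rd degree is C and the scale degree 4 (up an octave) is D.
C up to D spans 9 letter names and 14 semitones — a major ninth.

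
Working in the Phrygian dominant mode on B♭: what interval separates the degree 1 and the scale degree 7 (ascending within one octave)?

B♭ phrygian dominant: B♭ C♭ D E♭ F G♭ A♭.
That puts B♭ below A♭.
7 letter names make it a seventh; at 10 semitones (a half step narrower than major) the quality is minor.

minor seventh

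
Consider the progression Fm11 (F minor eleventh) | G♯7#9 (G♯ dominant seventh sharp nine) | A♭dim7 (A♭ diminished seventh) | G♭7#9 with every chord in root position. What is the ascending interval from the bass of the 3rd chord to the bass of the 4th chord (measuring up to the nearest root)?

The roots are A♭ and G♭.
7 letter names make it a seventh; at 10 semitones (a half step narrower than major) the quality is minor.

minor seventh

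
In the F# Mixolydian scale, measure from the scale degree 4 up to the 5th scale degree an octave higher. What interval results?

Spelling the F# Mixolydian scale: F# G# A# B C# D# E.
So we need the interval from B up to C#.
B up to C# spans 9 letter names and 14 semitones — a major ninth.

major ninth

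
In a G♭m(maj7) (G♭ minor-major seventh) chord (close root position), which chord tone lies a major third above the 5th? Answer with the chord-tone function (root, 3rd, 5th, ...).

The chord tones of G♭mM7 are G♭–B𝄫–D♭–F.
The 5th is D♭. A major third above D♭ is F.
F is the chord's 7th.

7th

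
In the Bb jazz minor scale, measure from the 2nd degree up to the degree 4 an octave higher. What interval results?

minor tenth

Bb melodic minor: Bb C Db Eb F G A.
So we need the interval from C up to Eb.
From C to Eb: 15 semitones over a tenth = minor.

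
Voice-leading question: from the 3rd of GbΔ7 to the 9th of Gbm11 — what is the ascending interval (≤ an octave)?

The 3rd of GbΔ7 is Bb; the 9th of Gbm11 is Ab.
7 letter names make it a seventh; at 10 semitones (a half step narrower than major) the quality is minor.

minor seventh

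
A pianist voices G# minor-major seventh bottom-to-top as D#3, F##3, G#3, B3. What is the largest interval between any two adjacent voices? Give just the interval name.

major 3rd

Adjacent intervals: D#3→F##3 = major third; F##3→G#3 = minor second; G#3→B3 = minor third.
The largest is D#3 to F##3, a major third (4 semitones).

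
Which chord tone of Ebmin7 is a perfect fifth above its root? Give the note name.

Ebmin7 is spelled Eb, Gb, Bb, Db.
The root is Eb. A perfect fifth above Eb is Bb.
Bb is the chord's 5th.

Bb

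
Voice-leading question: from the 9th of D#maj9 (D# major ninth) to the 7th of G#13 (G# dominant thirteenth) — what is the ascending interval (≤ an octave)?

minor second

D#maj9 (D# major ninth) has E# as its 9th, and G#13 (G# dominant thirteenth) has F# as its 7th.
From E# to F#: 1 semitone over a second = minor.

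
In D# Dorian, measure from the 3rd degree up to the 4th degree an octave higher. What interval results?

major 9th

D# dorian: D# E# F# G# A# B# C#.
3rd degree = F#; 4th scale degree (up an octave) = G#.
From F# to G# is 14 semitones, exactly the major ninth.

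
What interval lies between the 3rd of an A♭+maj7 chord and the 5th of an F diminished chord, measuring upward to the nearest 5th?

diminished octave

A♭+maj7 has C as its 3rd, and F diminished has C♭ as its 5th.
C up to C♭ is 11 semitones, a half step narrower than a perfect octave, so the interval is diminished.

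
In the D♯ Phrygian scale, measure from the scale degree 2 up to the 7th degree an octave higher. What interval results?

Spelling the D♯ Phrygian scale: D♯ E F♯ G♯ A♯ B C♯.
The scale degree 2 is E and the scale degree 7 (up an octave) is C♯.
Counting 13 letters and 21 half steps from E gives a major thirteenth.

major 13th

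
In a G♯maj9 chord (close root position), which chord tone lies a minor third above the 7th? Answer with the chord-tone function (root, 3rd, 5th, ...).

9th

The chord tones of G♯maj9 are G♯–B♯–D♯–F𝄪–A♯.
The 7th is F𝄪. A minor third above F𝄪 is A♯.
A♯ is the chord's 9th.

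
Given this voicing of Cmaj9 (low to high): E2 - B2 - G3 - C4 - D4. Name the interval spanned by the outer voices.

minor fourteenth

The outer voices are E2 and D4.
14 letter names make it a fourteenth; at 22 semitones (a half step narrower than major) the quality is minor.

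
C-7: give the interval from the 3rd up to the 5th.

The chord tones of C-7 are C–E♭–G–B♭.
3rd = E♭; 5th = G.
Counting 3 letters and 4 half steps from E♭ gives a major third.

major third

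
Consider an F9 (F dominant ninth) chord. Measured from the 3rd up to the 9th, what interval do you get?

m7

Spelling the chord: F, A, C, Eb, G.
So we need the interval from A up to G.
7 letter names make it a seventh; at 10 semitones (a half step narrower than major) the quality is minor.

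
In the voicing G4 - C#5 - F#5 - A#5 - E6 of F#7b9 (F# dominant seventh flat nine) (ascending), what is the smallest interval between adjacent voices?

major third

Adjacent intervals: G4→C#5 = augmented fourth; C#5→F#5 = perfect fourth; F#5→A#5 = major third; A#5→E6 = diminished fifth.
The smallest is F#5 to A#5, a major third (4 semitones).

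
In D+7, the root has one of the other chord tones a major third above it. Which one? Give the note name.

The chord tones of Daug7 (D augmented seventh) are D, F#, A#, C.
The root is D. A major third above D is F#.
F# is the chord's 3rd.

F#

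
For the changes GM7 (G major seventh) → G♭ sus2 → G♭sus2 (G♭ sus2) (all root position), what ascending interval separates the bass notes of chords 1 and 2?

d8

The roots are G and G♭.
G up to G♭ is 11 semitones, a half step narrower than a perfect octave, so the interval is diminished.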